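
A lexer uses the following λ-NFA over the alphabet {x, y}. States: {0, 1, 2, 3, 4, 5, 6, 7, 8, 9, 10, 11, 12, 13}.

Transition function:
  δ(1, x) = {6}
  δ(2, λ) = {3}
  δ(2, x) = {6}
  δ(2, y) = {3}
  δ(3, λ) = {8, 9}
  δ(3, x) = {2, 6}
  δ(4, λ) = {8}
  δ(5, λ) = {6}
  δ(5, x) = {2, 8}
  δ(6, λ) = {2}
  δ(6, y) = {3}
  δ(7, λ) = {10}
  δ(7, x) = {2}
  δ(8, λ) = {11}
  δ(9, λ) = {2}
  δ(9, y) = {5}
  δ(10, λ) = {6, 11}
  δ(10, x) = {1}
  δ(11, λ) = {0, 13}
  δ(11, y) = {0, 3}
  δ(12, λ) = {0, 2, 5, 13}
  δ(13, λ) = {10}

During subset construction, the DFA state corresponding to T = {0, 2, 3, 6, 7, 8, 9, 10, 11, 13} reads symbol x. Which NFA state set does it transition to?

2 on x → {6}.
3 on x → {2, 6}.
7 on x → {2}.
10 on x → {1}.
No x-transition from 0, 6, 8, 9, 11, 13.
Union after reading x: {1, 2, 6}.
Now take the λ-closure:
From 2 via λ: add 3.
From 3 via λ: add 8, 9.
From 8 via λ: add 11.
From 11 via λ: add 0, 13.
From 13 via λ: add 10.
No new states can be added; the closed set is {0, 1, 2, 3, 6, 8, 9, 10, 11, 13}.

{0, 1, 2, 3, 6, 8, 9, 10, 11, 13}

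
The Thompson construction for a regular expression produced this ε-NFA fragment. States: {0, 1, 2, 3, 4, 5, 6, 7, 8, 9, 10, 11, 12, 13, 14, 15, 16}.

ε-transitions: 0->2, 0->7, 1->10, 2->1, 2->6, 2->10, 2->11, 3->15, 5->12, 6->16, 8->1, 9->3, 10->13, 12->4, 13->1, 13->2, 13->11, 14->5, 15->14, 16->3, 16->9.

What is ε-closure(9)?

{3, 4, 5, 9, 12, 14, 15}

Start with {9}.
From 9 via ε: add 3.
From 3 via ε: add 15.
From 15 via ε: add 14.
From 14 via ε: add 5.
From 5 via ε: add 12.
From 12 via ε: add 4.
No new states can be added; the closed set is {3, 4, 5, 9, 12, 14, 15}.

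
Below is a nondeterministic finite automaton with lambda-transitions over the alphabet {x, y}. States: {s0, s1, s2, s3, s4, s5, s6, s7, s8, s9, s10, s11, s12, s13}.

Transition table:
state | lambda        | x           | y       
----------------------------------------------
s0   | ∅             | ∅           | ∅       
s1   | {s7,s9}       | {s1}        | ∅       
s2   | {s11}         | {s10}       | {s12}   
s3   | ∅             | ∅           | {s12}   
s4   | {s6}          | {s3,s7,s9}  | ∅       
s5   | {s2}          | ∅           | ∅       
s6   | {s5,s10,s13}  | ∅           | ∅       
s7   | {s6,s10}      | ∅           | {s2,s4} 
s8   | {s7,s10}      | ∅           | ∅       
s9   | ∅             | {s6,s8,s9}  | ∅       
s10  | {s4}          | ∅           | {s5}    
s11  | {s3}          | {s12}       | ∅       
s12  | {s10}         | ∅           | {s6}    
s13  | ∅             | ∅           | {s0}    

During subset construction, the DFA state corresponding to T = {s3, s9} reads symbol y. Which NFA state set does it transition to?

{s2, s3, s4, s5, s6, s10, s11, s12, s13}

s3 on y → {s12}.
No y-transition from s9.
Union after reading y: {s12}.
Now take the lambda-closure:
From s12 via lambda: add s10.
From s10 via lambda: add s4.
From s4 via lambda: add s6.
From s6 via lambda: add s5, s13.
From s5 via lambda: add s2.
From s2 via lambda: add s11.
From s11 via lambda: add s3.
No new states can be added; the closed set is {s2, s3, s4, s5, s6, s10, s11, s12, s13}.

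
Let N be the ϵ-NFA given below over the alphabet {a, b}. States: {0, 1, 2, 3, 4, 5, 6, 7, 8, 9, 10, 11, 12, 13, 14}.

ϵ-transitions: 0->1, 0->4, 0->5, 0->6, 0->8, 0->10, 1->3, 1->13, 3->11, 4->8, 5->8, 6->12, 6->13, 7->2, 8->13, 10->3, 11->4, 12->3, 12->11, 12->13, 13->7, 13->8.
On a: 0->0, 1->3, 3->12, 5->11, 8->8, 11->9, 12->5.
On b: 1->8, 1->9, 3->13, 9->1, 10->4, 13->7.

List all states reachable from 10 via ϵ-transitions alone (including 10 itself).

Start with {10}.
From 10 via ϵ: add 3.
From 3 via ϵ: add 11.
From 11 via ϵ: add 4.
From 4 via ϵ: add 8.
From 8 via ϵ: add 13.
From 13 via ϵ: add 7.
From 7 via ϵ: add 2.
No new states can be added; the closed set is {2, 3, 4, 7, 8, 10, 11, 13}.

{2, 3, 4, 7, 8, 10, 11, 13}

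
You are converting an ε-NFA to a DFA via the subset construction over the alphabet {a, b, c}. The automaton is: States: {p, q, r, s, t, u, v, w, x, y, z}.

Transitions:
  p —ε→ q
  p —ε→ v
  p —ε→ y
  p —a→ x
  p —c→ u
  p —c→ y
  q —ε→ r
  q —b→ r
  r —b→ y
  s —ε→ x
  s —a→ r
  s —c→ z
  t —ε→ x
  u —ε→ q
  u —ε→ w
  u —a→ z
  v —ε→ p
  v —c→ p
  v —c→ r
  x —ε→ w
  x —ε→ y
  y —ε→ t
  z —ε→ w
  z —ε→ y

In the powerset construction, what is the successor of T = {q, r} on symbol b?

{r, t, w, x, y}

q on b → {r}.
r on b → {y}.
Union after reading b: {r, y}.
Now take the ε-closure:
From y via ε: add t.
From t via ε: add x.
From x via ε: add w.
No new states can be added; the closed set is {r, t, w, x, y}.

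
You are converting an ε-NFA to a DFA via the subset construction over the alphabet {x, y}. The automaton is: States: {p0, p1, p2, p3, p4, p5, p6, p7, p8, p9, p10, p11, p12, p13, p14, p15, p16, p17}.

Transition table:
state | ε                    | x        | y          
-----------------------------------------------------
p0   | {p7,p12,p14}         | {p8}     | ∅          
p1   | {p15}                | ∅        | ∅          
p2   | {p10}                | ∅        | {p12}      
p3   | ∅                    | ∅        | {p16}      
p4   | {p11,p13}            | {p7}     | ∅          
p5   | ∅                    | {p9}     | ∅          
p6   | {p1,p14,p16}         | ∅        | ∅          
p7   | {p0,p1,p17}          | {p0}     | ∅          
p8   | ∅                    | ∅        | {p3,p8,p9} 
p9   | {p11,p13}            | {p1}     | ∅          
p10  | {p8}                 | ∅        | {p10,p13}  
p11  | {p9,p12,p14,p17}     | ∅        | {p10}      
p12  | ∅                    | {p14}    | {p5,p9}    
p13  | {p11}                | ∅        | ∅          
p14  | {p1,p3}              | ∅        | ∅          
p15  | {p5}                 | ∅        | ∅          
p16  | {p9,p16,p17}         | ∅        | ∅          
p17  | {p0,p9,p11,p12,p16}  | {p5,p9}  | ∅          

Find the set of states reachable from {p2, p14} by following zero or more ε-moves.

Start with {p2, p14}.
From p2 via ε: add p10.
From p14 via ε: add p1, p3.
From p1 via ε: add p15.
From p10 via ε: add p8.
From p15 via ε: add p5.
No new states can be added; the closed set is {p1, p2, p3, p5, p8, p10, p14, p15}.

{p1, p2, p3, p5, p8, p10, p14, p15}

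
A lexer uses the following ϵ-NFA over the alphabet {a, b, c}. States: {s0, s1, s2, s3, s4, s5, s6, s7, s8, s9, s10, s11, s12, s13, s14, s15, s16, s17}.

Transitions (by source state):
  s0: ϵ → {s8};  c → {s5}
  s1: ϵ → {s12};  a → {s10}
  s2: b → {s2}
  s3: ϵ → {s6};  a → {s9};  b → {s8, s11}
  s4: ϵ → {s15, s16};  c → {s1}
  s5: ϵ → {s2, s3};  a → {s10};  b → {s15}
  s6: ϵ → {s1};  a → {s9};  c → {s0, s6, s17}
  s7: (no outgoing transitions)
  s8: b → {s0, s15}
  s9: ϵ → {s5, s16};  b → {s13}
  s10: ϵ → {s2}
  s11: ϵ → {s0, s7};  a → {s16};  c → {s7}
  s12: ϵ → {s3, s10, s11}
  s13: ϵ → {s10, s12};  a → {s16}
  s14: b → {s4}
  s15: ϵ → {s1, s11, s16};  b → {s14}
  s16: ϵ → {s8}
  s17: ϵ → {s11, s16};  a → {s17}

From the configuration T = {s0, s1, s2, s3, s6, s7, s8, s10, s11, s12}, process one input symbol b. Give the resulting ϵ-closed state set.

{s0, s1, s2, s3, s6, s7, s8, s10, s11, s12, s15, s16}

s2 on b → {s2}.
s3 on b → {s8, s11}.
s8 on b → {s0, s15}.
No b-transition from s0, s1, s6, s7, s10, s11, s12.
Union after reading b: {s0, s2, s8, s11, s15}.
Now take the ϵ-closure:
From s11 via ϵ: add s7.
From s15 via ϵ: add s1, s16.
From s1 via ϵ: add s12.
From s12 via ϵ: add s3, s10.
From s3 via ϵ: add s6.
No new states can be added; the closed set is {s0, s1, s2, s3, s6, s7, s8, s10, s11, s12, s15, s16}.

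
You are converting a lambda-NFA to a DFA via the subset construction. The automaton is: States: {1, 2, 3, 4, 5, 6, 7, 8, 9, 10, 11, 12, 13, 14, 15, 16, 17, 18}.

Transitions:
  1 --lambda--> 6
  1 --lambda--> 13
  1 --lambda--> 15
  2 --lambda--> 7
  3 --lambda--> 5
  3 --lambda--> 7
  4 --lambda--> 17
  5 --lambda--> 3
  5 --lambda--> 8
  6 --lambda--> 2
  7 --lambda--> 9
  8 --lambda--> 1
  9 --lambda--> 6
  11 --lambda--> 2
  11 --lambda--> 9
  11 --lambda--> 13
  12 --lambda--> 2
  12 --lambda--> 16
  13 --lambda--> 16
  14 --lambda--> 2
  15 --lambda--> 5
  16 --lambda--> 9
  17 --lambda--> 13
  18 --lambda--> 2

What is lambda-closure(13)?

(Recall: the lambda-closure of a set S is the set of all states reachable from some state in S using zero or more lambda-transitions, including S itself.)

{2, 6, 7, 9, 13, 16}

Start with {13}.
From 13 via lambda: add 16.
From 16 via lambda: add 9.
From 9 via lambda: add 6.
From 6 via lambda: add 2.
From 2 via lambda: add 7.
No new states can be added; the closed set is {2, 6, 7, 9, 13, 16}.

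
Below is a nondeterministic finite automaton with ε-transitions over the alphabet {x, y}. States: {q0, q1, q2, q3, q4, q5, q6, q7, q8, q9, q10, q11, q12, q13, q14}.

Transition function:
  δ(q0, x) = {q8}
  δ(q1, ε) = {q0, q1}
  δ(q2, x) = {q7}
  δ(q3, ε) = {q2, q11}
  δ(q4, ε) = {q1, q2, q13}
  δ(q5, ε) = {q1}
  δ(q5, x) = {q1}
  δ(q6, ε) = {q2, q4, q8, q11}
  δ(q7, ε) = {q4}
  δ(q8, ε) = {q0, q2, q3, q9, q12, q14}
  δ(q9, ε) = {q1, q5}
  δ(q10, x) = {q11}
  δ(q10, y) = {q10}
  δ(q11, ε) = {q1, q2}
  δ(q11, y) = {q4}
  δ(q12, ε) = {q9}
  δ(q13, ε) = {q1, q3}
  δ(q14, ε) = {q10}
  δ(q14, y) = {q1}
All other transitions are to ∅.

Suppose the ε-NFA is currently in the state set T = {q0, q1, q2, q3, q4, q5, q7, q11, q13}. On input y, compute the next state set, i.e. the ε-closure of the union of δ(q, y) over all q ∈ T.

{q0, q1, q2, q3, q4, q11, q13}

q11 on y → {q4}.
No y-transition from q0, q1, q2, q3, q4, q5, q7, q13.
Union after reading y: {q4}.
Now take the ε-closure:
From q4 via ε: add q1, q2, q13.
From q1 via ε: add q0.
From q13 via ε: add q3.
From q3 via ε: add q11.
No new states can be added; the closed set is {q0, q1, q2, q3, q4, q11, q13}.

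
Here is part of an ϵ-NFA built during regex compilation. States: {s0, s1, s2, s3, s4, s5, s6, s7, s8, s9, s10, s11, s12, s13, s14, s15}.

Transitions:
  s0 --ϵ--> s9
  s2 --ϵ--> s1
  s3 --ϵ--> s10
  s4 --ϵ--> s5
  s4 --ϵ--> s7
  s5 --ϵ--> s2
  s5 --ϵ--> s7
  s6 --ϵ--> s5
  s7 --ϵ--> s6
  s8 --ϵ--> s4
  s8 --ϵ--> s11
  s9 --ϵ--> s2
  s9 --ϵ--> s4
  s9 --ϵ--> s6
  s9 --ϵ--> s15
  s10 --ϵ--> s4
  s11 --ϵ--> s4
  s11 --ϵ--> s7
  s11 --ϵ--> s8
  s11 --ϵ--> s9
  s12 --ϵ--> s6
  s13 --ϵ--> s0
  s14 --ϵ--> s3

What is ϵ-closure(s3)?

{s1, s2, s3, s4, s5, s6, s7, s10}

Start with {s3}.
From s3 via ϵ: add s10.
From s10 via ϵ: add s4.
From s4 via ϵ: add s5, s7.
From s5 via ϵ: add s2.
From s7 via ϵ: add s6.
From s2 via ϵ: add s1.
No new states can be added; the closed set is {s1, s2, s3, s4, s5, s6, s7, s10}.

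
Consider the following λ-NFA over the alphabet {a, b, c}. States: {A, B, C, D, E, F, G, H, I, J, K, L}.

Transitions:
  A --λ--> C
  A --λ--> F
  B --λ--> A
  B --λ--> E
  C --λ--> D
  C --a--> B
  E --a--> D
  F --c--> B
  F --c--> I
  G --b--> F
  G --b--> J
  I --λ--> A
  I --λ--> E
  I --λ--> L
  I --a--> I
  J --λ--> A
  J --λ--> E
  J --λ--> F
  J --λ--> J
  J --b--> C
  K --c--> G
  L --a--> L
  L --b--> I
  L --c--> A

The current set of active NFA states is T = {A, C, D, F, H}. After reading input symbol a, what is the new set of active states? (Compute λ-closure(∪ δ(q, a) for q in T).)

{A, B, C, D, E, F}

C on a → {B}.
No a-transition from A, D, F, H.
Union after reading a: {B}.
Now take the λ-closure:
From B via λ: add A, E.
From A via λ: add C, F.
From C via λ: add D.
No new states can be added; the closed set is {A, B, C, D, E, F}.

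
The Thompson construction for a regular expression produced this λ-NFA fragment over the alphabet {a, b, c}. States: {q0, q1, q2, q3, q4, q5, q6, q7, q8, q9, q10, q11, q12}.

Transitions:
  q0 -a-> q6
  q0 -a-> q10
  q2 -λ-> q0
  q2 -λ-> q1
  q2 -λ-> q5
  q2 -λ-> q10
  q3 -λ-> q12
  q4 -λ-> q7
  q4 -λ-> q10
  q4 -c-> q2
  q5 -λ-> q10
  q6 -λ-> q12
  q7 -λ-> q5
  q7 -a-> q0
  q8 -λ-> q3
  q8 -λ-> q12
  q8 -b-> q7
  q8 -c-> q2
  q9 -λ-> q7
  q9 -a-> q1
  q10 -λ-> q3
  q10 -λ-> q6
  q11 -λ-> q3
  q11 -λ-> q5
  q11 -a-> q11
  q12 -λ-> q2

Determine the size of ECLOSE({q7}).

Start with {q7}.
From q7 via λ: add q5.
From q5 via λ: add q10.
From q10 via λ: add q3, q6.
From q3 via λ: add q12.
From q12 via λ: add q2.
From q2 via λ: add q0, q1.
λ-closure = {q0, q1, q2, q3, q5, q6, q7, q10, q12}, which has 9 states.

9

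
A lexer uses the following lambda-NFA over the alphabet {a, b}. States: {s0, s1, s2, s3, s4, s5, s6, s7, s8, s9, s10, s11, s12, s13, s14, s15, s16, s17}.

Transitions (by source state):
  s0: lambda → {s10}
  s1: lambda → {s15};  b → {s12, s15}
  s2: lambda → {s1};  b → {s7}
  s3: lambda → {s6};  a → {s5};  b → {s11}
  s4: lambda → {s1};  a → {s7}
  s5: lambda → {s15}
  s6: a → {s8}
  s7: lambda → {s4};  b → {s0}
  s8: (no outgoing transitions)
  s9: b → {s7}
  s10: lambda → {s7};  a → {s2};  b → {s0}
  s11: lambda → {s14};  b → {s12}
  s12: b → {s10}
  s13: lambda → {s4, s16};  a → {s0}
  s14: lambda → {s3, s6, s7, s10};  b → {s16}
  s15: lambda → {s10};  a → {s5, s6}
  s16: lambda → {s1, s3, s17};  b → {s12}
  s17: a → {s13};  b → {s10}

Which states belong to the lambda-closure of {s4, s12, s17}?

{s1, s4, s7, s10, s12, s15, s17}

Start with {s4, s12, s17}.
From s4 via lambda: add s1.
From s1 via lambda: add s15.
From s15 via lambda: add s10.
From s10 via lambda: add s7.
No new states can be added; the closed set is {s1, s4, s7, s10, s12, s15, s17}.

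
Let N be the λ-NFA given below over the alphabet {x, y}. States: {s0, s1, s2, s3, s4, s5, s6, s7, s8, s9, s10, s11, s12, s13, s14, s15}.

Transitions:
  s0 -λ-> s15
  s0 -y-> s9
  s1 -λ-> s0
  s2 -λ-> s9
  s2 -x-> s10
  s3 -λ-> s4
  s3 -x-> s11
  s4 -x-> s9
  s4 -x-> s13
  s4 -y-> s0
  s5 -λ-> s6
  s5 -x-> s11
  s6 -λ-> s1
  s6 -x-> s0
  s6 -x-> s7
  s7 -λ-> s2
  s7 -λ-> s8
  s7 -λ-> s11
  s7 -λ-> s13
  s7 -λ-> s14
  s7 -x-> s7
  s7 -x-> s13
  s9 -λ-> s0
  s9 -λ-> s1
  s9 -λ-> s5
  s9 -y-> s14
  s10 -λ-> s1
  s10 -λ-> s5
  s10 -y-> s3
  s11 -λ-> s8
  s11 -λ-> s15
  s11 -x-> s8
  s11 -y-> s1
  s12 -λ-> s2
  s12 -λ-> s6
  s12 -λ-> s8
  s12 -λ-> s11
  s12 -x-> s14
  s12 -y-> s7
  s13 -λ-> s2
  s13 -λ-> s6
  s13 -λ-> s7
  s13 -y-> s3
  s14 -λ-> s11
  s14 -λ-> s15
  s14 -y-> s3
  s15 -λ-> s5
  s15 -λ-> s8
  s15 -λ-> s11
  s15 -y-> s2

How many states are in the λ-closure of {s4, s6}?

Start with {s4, s6}.
From s6 via λ: add s1.
From s1 via λ: add s0.
From s0 via λ: add s15.
From s15 via λ: add s5, s8, s11.
λ-closure = {s0, s1, s4, s5, s6, s8, s11, s15}, which has 8 states.

8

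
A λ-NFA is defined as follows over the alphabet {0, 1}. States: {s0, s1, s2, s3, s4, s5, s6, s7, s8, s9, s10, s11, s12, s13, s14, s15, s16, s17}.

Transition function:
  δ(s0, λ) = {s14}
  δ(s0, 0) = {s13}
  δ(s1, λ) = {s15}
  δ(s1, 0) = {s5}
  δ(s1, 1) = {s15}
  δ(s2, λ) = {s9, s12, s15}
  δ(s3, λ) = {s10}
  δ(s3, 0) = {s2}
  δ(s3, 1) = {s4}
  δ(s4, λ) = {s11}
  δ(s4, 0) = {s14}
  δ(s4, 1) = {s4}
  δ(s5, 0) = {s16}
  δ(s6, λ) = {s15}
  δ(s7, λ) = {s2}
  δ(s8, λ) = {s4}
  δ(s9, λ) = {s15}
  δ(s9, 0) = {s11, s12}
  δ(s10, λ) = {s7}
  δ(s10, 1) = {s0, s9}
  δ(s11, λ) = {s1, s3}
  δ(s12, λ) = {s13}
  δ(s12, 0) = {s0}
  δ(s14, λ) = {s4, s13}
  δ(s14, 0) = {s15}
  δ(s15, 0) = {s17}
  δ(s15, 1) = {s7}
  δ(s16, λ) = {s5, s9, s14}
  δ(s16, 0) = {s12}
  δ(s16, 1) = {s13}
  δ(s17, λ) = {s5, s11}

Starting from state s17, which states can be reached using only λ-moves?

{s1, s2, s3, s5, s7, s9, s10, s11, s12, s13, s15, s17}

Start with {s17}.
From s17 via λ: add s5, s11.
From s11 via λ: add s1, s3.
From s1 via λ: add s15.
From s3 via λ: add s10.
From s10 via λ: add s7.
From s7 via λ: add s2.
From s2 via λ: add s9, s12.
From s12 via λ: add s13.
No new states can be added; the closed set is {s1, s2, s3, s5, s7, s9, s10, s11, s12, s13, s15, s17}.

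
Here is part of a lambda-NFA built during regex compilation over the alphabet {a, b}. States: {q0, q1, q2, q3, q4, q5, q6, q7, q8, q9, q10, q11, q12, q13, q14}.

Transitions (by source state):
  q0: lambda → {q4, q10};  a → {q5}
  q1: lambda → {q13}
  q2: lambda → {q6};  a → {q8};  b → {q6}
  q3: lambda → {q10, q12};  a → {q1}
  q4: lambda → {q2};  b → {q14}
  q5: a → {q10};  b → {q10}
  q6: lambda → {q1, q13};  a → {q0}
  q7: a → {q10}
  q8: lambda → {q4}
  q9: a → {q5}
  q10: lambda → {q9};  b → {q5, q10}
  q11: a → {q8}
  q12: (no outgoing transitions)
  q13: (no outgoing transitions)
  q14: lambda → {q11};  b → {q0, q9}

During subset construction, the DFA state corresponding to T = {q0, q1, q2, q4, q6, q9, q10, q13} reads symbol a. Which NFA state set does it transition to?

{q0, q1, q2, q4, q5, q6, q8, q9, q10, q13}

q0 on a → {q5}.
q2 on a → {q8}.
q6 on a → {q0}.
q9 on a → {q5}.
No a-transition from q1, q4, q10, q13.
Union after reading a: {q0, q5, q8}.
Now take the lambda-closure:
From q0 via lambda: add q4, q10.
From q4 via lambda: add q2.
From q10 via lambda: add q9.
From q2 via lambda: add q6.
From q6 via lambda: add q1, q13.
No new states can be added; the closed set is {q0, q1, q2, q4, q5, q6, q8, q9, q10, q13}.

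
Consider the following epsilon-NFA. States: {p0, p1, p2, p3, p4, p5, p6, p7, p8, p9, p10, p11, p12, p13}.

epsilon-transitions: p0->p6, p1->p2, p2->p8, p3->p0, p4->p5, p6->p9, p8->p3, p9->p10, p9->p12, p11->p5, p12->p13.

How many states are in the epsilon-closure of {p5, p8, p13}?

Start with {p5, p8, p13}.
From p8 via epsilon: add p3.
From p3 via epsilon: add p0.
From p0 via epsilon: add p6.
From p6 via epsilon: add p9.
From p9 via epsilon: add p10, p12.
epsilon-closure = {p0, p3, p5, p6, p8, p9, p10, p12, p13}, which has 9 states.

9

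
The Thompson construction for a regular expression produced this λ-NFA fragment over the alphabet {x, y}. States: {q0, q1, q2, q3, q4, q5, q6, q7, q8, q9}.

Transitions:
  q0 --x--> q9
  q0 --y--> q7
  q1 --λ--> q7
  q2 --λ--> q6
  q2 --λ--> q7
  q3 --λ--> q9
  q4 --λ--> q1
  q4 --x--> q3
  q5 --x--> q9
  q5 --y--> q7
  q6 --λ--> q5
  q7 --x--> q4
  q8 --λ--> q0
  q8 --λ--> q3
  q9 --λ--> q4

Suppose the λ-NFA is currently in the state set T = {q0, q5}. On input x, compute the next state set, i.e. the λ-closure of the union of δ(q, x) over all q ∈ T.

{q1, q4, q7, q9}

q0 on x → {q9}.
q5 on x → {q9}.
Union after reading x: {q9}.
Now take the λ-closure:
From q9 via λ: add q4.
From q4 via λ: add q1.
From q1 via λ: add q7.
No new states can be added; the closed set is {q1, q4, q7, q9}.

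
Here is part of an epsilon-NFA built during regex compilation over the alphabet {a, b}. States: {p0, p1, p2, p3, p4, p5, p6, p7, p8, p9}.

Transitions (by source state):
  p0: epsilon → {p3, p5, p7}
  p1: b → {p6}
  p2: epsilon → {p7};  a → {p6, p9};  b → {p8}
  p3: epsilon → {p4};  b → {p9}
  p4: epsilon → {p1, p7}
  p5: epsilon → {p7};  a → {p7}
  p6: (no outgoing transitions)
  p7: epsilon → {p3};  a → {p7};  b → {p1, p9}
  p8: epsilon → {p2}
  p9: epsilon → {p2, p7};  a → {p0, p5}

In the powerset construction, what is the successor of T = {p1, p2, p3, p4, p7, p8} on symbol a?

{p1, p2, p3, p4, p6, p7, p9}

p2 on a → {p6, p9}.
p7 on a → {p7}.
No a-transition from p1, p3, p4, p8.
Union after reading a: {p6, p7, p9}.
Now take the epsilon-closure:
From p7 via epsilon: add p3.
From p9 via epsilon: add p2.
From p3 via epsilon: add p4.
From p4 via epsilon: add p1.
No new states can be added; the closed set is {p1, p2, p3, p4, p6, p7, p9}.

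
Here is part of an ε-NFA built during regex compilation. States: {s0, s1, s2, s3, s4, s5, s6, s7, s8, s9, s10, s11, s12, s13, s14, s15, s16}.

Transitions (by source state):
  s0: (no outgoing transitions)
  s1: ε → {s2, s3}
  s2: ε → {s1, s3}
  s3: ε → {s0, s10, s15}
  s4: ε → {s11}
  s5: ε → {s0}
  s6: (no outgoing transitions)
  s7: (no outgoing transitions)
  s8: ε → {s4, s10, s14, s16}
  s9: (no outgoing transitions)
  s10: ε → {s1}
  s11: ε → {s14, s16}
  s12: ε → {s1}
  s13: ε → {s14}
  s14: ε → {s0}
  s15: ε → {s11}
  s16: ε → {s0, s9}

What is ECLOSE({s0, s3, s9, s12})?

{s0, s1, s2, s3, s9, s10, s11, s12, s14, s15, s16}

Start with {s0, s3, s9, s12}.
From s3 via ε: add s10, s15.
From s12 via ε: add s1.
From s1 via ε: add s2.
From s15 via ε: add s11.
From s11 via ε: add s14, s16.
No new states can be added; the closed set is {s0, s1, s2, s3, s9, s10, s11, s12, s14, s15, s16}.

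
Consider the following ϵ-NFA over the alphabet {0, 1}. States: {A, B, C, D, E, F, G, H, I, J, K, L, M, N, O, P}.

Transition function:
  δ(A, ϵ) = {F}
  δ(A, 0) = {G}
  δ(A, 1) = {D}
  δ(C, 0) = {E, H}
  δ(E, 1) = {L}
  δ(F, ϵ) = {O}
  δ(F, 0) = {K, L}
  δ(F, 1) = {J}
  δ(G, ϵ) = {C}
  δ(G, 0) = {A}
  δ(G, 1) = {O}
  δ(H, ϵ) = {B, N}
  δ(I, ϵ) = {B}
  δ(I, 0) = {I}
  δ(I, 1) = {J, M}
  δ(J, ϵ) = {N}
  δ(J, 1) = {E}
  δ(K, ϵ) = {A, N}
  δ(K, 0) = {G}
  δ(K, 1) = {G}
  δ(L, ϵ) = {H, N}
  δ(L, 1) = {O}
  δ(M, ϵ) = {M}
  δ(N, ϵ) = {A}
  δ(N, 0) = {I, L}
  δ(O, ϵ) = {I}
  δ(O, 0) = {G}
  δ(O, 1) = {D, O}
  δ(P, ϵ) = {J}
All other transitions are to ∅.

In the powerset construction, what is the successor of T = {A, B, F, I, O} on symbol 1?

A on 1 → {D}.
F on 1 → {J}.
I on 1 → {J, M}.
O on 1 → {D, O}.
No 1-transition from B.
Union after reading 1: {D, J, M, O}.
Now take the ϵ-closure:
From J via ϵ: add N.
From O via ϵ: add I.
From I via ϵ: add B.
From N via ϵ: add A.
From A via ϵ: add F.
No new states can be added; the closed set is {A, B, D, F, I, J, M, N, O}.

{A, B, D, F, I, J, M, N, O}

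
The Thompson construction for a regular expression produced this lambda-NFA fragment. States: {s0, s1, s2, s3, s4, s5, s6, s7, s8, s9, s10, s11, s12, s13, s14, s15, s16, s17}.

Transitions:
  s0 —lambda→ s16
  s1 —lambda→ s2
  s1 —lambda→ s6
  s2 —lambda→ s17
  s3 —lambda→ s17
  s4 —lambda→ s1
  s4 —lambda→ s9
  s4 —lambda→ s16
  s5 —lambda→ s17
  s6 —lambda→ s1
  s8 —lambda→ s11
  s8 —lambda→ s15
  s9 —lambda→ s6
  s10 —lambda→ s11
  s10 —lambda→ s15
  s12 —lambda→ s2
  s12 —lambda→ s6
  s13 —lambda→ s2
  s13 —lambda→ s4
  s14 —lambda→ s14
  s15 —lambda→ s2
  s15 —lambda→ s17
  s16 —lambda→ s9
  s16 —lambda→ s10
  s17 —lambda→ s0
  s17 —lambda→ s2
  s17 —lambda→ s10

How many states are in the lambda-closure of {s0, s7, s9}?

Start with {s0, s7, s9}.
From s0 via lambda: add s16.
From s9 via lambda: add s6.
From s6 via lambda: add s1.
From s16 via lambda: add s10.
From s1 via lambda: add s2.
From s10 via lambda: add s11, s15.
From s2 via lambda: add s17.
lambda-closure = {s0, s1, s2, s6, s7, s9, s10, s11, s15, s16, s17}, which has 11 states.

11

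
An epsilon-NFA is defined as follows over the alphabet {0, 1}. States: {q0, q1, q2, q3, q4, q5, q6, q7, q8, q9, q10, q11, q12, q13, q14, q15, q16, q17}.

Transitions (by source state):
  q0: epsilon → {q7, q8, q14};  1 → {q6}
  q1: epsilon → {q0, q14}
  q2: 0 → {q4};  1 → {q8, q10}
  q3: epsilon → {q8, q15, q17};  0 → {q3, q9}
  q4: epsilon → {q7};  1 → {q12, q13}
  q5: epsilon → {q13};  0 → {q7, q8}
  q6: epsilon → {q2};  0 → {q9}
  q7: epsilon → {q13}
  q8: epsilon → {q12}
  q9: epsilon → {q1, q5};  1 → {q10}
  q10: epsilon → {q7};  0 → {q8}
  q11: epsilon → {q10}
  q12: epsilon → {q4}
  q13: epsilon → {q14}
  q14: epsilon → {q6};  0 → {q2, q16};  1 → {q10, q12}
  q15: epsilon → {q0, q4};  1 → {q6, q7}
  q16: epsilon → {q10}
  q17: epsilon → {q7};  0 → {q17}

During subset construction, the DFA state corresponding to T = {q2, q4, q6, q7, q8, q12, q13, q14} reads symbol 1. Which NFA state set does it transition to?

{q2, q4, q6, q7, q8, q10, q12, q13, q14}

q2 on 1 → {q8, q10}.
q4 on 1 → {q12, q13}.
q14 on 1 → {q10, q12}.
No 1-transition from q6, q7, q8, q12, q13.
Union after reading 1: {q8, q10, q12, q13}.
Now take the epsilon-closure:
From q10 via epsilon: add q7.
From q12 via epsilon: add q4.
From q13 via epsilon: add q14.
From q14 via epsilon: add q6.
From q6 via epsilon: add q2.
No new states can be added; the closed set is {q2, q4, q6, q7, q8, q10, q12, q13, q14}.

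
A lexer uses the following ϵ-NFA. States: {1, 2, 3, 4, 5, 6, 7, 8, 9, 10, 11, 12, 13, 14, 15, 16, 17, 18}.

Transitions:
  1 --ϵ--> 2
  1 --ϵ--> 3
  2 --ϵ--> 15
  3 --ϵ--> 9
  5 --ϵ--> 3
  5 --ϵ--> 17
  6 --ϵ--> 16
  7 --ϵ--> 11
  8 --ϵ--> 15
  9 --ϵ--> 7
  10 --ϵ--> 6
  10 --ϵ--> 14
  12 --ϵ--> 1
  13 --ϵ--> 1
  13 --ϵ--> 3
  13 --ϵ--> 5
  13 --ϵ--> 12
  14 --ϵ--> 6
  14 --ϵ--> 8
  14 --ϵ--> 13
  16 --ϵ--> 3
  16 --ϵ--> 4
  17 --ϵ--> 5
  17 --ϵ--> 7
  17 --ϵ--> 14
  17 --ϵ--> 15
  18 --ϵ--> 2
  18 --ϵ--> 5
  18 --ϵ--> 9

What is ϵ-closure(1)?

{1, 2, 3, 7, 9, 11, 15}

Start with {1}.
From 1 via ϵ: add 2, 3.
From 2 via ϵ: add 15.
From 3 via ϵ: add 9.
From 9 via ϵ: add 7.
From 7 via ϵ: add 11.
No new states can be added; the closed set is {1, 2, 3, 7, 9, 11, 15}.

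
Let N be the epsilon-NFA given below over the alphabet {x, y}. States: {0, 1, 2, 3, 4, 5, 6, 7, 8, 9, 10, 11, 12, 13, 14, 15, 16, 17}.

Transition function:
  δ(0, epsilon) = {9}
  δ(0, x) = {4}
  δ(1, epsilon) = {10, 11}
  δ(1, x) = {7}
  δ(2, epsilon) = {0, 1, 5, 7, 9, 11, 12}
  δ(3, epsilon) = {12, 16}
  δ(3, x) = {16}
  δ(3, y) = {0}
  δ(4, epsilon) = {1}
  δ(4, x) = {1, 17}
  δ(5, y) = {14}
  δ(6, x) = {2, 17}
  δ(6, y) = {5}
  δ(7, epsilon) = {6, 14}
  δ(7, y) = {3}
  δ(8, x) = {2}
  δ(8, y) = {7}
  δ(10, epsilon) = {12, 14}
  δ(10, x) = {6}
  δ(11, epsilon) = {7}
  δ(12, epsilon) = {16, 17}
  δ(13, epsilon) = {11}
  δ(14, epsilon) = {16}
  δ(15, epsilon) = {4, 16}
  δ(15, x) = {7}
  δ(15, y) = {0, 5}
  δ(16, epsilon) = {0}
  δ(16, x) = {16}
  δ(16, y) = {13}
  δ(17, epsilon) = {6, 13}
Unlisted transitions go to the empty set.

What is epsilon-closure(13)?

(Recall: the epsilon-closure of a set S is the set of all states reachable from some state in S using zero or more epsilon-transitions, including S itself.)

{0, 6, 7, 9, 11, 13, 14, 16}

Start with {13}.
From 13 via epsilon: add 11.
From 11 via epsilon: add 7.
From 7 via epsilon: add 6, 14.
From 14 via epsilon: add 16.
From 16 via epsilon: add 0.
From 0 via epsilon: add 9.
No new states can be added; the closed set is {0, 6, 7, 9, 11, 13, 14, 16}.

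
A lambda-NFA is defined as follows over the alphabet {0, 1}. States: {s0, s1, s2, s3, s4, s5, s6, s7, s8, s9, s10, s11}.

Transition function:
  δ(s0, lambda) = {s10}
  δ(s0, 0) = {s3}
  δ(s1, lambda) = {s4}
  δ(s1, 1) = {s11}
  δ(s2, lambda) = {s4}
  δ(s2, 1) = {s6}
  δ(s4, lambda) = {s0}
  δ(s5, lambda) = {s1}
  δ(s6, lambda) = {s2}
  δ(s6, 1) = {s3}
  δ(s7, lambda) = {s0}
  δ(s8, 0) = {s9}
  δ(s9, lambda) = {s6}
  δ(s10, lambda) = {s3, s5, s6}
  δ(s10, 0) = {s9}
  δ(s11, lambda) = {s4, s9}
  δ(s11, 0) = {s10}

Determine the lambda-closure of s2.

{s0, s1, s2, s3, s4, s5, s6, s10}

Start with {s2}.
From s2 via lambda: add s4.
From s4 via lambda: add s0.
From s0 via lambda: add s10.
From s10 via lambda: add s3, s5, s6.
From s5 via lambda: add s1.
No new states can be added; the closed set is {s0, s1, s2, s3, s4, s5, s6, s10}.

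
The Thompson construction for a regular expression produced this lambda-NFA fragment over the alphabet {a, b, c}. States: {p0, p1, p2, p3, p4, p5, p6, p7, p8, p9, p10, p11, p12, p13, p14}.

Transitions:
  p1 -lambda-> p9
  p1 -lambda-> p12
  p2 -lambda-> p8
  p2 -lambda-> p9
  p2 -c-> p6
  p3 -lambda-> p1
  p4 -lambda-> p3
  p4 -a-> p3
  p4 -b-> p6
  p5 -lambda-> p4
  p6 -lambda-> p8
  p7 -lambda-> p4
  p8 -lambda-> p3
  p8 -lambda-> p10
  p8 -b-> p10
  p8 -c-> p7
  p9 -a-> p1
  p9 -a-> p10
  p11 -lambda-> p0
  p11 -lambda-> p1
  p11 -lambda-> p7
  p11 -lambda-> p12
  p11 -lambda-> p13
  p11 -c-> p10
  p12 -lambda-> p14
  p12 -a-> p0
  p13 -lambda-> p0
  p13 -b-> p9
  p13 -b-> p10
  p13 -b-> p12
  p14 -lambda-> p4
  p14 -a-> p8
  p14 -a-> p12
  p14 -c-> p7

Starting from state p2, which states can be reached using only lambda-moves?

Start with {p2}.
From p2 via lambda: add p8, p9.
From p8 via lambda: add p3, p10.
From p3 via lambda: add p1.
From p1 via lambda: add p12.
From p12 via lambda: add p14.
From p14 via lambda: add p4.
No new states can be added; the closed set is {p1, p2, p3, p4, p8, p9, p10, p12, p14}.

{p1, p2, p3, p4, p8, p9, p10, p12, p14}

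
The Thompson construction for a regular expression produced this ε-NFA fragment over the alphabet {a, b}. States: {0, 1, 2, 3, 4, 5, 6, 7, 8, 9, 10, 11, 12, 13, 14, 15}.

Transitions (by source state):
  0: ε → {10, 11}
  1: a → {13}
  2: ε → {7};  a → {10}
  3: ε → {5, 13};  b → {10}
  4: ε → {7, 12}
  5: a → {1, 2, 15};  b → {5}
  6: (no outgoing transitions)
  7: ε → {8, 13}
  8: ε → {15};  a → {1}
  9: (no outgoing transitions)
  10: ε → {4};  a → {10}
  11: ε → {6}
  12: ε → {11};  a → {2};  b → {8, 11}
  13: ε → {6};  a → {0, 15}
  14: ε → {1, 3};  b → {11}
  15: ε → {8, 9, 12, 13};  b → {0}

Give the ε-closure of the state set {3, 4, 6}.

{3, 4, 5, 6, 7, 8, 9, 11, 12, 13, 15}

Start with {3, 4, 6}.
From 3 via ε: add 5, 13.
From 4 via ε: add 7, 12.
From 7 via ε: add 8.
From 12 via ε: add 11.
From 8 via ε: add 15.
From 15 via ε: add 9.
No new states can be added; the closed set is {3, 4, 5, 6, 7, 8, 9, 11, 12, 13, 15}.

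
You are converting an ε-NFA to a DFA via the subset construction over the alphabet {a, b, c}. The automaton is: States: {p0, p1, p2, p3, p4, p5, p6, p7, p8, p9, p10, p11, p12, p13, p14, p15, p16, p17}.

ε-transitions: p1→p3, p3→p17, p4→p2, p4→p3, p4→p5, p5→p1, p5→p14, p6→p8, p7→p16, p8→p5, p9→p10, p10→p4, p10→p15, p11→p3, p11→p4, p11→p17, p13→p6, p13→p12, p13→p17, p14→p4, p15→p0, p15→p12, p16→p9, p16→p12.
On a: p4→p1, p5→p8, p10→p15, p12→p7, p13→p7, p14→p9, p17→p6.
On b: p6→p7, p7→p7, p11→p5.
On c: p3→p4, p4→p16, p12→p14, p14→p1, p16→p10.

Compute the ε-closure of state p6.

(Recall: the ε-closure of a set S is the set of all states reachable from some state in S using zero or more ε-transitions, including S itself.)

Start with {p6}.
From p6 via ε: add p8.
From p8 via ε: add p5.
From p5 via ε: add p1, p14.
From p1 via ε: add p3.
From p14 via ε: add p4.
From p3 via ε: add p17.
From p4 via ε: add p2.
No new states can be added; the closed set is {p1, p2, p3, p4, p5, p6, p8, p14, p17}.

{p1, p2, p3, p4, p5, p6, p8, p14, p17}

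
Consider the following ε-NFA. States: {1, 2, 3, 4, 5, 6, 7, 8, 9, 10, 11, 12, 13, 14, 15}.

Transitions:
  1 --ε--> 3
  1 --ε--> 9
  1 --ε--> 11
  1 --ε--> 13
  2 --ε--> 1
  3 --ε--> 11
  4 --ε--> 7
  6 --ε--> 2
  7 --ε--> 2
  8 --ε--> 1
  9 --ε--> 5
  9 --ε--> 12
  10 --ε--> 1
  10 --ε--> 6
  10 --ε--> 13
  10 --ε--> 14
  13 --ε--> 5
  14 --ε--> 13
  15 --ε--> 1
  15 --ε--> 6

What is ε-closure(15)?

Start with {15}.
From 15 via ε: add 1, 6.
From 1 via ε: add 3, 9, 11, 13.
From 6 via ε: add 2.
From 9 via ε: add 5, 12.
No new states can be added; the closed set is {1, 2, 3, 5, 6, 9, 11, 12, 13, 15}.

{1, 2, 3, 5, 6, 9, 11, 12, 13, 15}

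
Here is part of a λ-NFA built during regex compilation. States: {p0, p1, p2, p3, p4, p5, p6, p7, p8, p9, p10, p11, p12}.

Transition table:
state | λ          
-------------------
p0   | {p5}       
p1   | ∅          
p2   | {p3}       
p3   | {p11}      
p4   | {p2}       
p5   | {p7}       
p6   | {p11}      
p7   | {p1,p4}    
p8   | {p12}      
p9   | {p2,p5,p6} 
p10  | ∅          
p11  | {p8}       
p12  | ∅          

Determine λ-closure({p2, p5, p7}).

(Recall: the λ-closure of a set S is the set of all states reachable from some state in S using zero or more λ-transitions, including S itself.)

{p1, p2, p3, p4, p5, p7, p8, p11, p12}

Start with {p2, p5, p7}.
From p2 via λ: add p3.
From p7 via λ: add p1, p4.
From p3 via λ: add p11.
From p11 via λ: add p8.
From p8 via λ: add p12.
No new states can be added; the closed set is {p1, p2, p3, p4, p5, p7, p8, p11, p12}.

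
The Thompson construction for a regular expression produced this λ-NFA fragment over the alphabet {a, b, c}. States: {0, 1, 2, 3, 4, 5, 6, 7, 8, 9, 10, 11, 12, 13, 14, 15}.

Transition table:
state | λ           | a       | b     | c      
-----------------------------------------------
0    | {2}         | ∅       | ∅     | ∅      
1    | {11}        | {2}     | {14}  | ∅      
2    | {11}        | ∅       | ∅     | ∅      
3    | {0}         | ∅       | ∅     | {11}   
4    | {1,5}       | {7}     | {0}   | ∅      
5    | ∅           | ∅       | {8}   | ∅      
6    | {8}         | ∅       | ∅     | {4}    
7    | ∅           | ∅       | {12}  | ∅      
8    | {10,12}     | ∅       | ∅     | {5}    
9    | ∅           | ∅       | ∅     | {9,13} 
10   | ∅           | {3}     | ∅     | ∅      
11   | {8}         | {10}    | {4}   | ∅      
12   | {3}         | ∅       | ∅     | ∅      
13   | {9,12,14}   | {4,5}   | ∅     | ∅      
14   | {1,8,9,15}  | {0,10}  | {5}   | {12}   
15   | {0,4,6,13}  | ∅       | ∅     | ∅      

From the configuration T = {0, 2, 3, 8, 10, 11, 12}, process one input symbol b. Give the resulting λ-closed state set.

11 on b → {4}.
No b-transition from 0, 2, 3, 8, 10, 12.
Union after reading b: {4}.
Now take the λ-closure:
From 4 via λ: add 1, 5.
From 1 via λ: add 11.
From 11 via λ: add 8.
From 8 via λ: add 10, 12.
From 12 via λ: add 3.
From 3 via λ: add 0.
From 0 via λ: add 2.
No new states can be added; the closed set is {0, 1, 2, 3, 4, 5, 8, 10, 11, 12}.

{0, 1, 2, 3, 4, 5, 8, 10, 11, 12}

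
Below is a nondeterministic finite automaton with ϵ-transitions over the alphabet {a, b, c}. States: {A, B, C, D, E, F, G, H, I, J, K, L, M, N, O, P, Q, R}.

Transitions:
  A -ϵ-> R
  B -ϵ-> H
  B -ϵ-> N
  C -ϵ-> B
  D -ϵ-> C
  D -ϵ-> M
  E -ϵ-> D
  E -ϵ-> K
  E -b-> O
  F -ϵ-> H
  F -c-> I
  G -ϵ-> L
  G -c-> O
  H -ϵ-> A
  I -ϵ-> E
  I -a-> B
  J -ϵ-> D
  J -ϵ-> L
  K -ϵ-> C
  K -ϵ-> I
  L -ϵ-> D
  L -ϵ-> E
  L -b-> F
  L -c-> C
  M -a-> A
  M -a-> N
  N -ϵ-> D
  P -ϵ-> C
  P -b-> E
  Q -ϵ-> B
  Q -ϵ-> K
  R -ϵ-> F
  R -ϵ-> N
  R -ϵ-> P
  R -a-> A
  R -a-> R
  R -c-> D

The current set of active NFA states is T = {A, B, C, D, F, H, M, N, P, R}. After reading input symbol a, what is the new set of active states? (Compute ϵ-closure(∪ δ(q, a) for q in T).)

{A, B, C, D, F, H, M, N, P, R}

M on a → {A, N}.
R on a → {A, R}.
No a-transition from A, B, C, D, F, H, N, P.
Union after reading a: {A, N, R}.
Now take the ϵ-closure:
From N via ϵ: add D.
From R via ϵ: add F, P.
From D via ϵ: add C, M.
From F via ϵ: add H.
From C via ϵ: add B.
No new states can be added; the closed set is {A, B, C, D, F, H, M, N, P, R}.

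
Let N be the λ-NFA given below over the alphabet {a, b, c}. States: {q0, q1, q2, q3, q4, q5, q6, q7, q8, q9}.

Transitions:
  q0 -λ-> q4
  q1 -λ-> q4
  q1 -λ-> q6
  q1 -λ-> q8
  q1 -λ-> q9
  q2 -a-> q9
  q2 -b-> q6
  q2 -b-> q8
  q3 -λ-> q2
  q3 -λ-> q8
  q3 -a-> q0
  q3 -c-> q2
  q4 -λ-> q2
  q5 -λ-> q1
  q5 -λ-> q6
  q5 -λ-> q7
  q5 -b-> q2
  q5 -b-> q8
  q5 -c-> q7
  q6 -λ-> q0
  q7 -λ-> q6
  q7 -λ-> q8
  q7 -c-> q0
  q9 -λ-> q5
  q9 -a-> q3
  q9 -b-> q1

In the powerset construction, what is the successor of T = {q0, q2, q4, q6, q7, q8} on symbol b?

{q0, q2, q4, q6, q8}

q2 on b → {q6, q8}.
No b-transition from q0, q4, q6, q7, q8.
Union after reading b: {q6, q8}.
Now take the λ-closure:
From q6 via λ: add q0.
From q0 via λ: add q4.
From q4 via λ: add q2.
No new states can be added; the closed set is {q0, q2, q4, q6, q8}.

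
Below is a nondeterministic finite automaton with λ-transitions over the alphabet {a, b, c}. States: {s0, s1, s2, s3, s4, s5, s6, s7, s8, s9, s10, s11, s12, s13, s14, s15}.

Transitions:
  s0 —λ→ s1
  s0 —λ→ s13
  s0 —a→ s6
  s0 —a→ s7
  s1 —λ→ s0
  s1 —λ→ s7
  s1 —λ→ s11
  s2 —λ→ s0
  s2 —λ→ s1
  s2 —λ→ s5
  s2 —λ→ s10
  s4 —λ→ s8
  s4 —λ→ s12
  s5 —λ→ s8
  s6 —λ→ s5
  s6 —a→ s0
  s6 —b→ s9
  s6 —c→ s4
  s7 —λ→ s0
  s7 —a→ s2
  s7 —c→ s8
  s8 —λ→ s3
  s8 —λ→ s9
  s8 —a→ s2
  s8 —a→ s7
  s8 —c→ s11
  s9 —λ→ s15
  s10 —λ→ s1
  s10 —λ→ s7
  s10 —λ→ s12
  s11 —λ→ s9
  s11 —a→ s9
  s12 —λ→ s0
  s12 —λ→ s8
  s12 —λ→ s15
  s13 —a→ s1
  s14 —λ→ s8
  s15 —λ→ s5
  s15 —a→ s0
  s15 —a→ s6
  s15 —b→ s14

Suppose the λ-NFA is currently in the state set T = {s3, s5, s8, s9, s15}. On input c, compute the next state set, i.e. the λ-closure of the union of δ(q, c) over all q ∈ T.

s8 on c → {s11}.
No c-transition from s3, s5, s9, s15.
Union after reading c: {s11}.
Now take the λ-closure:
From s11 via λ: add s9.
From s9 via λ: add s15.
From s15 via λ: add s5.
From s5 via λ: add s8.
From s8 via λ: add s3.
No new states can be added; the closed set is {s3, s5, s8, s9, s11, s15}.

{s3, s5, s8, s9, s11, s15}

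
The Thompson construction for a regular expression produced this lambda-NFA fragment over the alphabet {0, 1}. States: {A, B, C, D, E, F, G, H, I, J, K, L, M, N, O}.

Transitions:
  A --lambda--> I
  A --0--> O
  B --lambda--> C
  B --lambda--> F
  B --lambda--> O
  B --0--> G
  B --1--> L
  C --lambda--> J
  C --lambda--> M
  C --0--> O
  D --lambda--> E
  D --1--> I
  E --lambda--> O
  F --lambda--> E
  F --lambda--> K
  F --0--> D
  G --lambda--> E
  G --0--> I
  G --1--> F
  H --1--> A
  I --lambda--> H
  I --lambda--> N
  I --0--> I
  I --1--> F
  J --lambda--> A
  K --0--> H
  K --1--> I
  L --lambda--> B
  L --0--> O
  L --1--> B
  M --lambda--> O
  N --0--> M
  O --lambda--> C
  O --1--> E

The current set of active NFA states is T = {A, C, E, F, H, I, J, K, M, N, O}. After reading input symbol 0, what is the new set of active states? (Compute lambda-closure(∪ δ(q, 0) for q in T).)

{A, C, D, E, H, I, J, M, N, O}

A on 0 → {O}.
C on 0 → {O}.
F on 0 → {D}.
I on 0 → {I}.
K on 0 → {H}.
N on 0 → {M}.
No 0-transition from E, H, J, M, O.
Union after reading 0: {D, H, I, M, O}.
Now take the lambda-closure:
From D via lambda: add E.
From I via lambda: add N.
From O via lambda: add C.
From C via lambda: add J.
From J via lambda: add A.
No new states can be added; the closed set is {A, C, D, E, H, I, J, M, N, O}.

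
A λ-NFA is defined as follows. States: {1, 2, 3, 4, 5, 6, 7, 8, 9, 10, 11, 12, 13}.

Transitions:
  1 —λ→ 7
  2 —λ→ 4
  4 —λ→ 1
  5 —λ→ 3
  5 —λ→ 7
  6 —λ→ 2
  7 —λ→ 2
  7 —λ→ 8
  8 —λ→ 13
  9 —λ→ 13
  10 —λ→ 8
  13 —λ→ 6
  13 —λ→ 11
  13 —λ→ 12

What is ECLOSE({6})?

{1, 2, 4, 6, 7, 8, 11, 12, 13}

Start with {6}.
From 6 via λ: add 2.
From 2 via λ: add 4.
From 4 via λ: add 1.
From 1 via λ: add 7.
From 7 via λ: add 8.
From 8 via λ: add 13.
From 13 via λ: add 11, 12.
No new states can be added; the closed set is {1, 2, 4, 6, 7, 8, 11, 12, 13}.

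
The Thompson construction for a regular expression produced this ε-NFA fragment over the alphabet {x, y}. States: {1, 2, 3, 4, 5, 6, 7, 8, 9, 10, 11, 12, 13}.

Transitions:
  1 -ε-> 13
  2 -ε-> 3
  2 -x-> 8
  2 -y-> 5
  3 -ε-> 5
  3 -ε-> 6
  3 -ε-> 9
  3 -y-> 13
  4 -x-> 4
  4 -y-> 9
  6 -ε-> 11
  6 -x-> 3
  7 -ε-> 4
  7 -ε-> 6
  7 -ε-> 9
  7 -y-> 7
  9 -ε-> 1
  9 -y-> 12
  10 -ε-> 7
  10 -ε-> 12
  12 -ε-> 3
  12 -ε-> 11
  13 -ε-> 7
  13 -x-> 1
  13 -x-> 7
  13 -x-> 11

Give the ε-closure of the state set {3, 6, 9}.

Start with {3, 6, 9}.
From 3 via ε: add 5.
From 6 via ε: add 11.
From 9 via ε: add 1.
From 1 via ε: add 13.
From 13 via ε: add 7.
From 7 via ε: add 4.
No new states can be added; the closed set is {1, 3, 4, 5, 6, 7, 9, 11, 13}.

{1, 3, 4, 5, 6, 7, 9, 11, 13}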